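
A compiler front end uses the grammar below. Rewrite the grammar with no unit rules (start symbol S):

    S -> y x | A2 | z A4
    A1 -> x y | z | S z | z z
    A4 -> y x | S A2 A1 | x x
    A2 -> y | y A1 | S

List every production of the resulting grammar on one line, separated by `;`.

S -> y | y A1 | y x | z A4; A1 -> x y | z | S z | z z; A4 -> y x | S A2 A1 | x x; A2 -> y | y A1 | y x | z A4

Unit pairs: A2 ⇒* {S}; S ⇒* {A2}.
For each unit pair (A, B), copy every non-unit production of B to A, then drop all unit productions.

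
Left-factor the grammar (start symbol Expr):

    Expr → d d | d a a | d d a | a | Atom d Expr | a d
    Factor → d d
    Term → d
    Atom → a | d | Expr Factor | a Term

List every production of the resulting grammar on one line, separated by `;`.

Expr has alternatives sharing prefix 'd': factor to Expr → d Expr1 with Expr1 → d | a a | d a.
Expr has alternatives sharing prefix 'a': factor to Expr → a Expr2 with Expr2 → ε | d.
Atom has alternatives sharing prefix 'a': factor to Atom → a Atom1 with Atom1 → ε | Term.
Expr1 has alternatives sharing prefix 'd': factor to Expr1 → d Expr11 with Expr11 → ε | a.

Expr → Atom d Expr | d Expr1 | a Expr2; Factor → d d; Term → d; Atom → d | Expr Factor | a Atom1; Expr1 → a a | d Expr11; Expr2 → ε | d; Atom1 → ε | Term; Expr11 → ε | a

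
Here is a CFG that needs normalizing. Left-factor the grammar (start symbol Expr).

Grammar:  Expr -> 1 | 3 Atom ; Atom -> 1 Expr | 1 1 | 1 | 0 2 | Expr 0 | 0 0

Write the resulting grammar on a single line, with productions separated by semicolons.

Atom has alternatives sharing prefix '1': factor to Atom → 1 Atom1 with Atom1 → Expr | 1 | ε.
Atom has alternatives sharing prefix '0': factor to Atom → 0 Atom2 with Atom2 → 2 | 0.

Expr -> 1 | 3 Atom; Atom -> Expr 0 | 1 Atom1 | 0 Atom2; Atom1 -> Expr | 1 | epsilon; Atom2 -> 2 | 0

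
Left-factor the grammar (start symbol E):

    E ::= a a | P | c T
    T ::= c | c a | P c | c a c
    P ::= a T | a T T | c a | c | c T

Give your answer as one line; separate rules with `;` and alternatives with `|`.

T has alternatives sharing prefix 'c': factor to T → c T' with T' → ε | a | a c.
P has alternatives sharing prefix 'c': factor to P → c P' with P' → a | ε | T.
P has alternatives sharing prefix 'a T': factor to P → a T P'' with P'' → ε | T.
T' has alternatives sharing prefix 'a': factor to T' → a T'' with T'' → ε | c.

E ::= a a | P | c T; T ::= P c | c T'; P ::= c P' | a T P''; T' ::= epsilon | a T''; P' ::= a | epsilon | T; P'' ::= epsilon | T; T'' ::= epsilon | c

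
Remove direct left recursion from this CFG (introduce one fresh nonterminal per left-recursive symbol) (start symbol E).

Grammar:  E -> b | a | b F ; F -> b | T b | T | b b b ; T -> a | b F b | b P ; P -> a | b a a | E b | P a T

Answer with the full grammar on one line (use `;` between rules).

Left recursion appears on P.
For P: α = {a T}, β = {a, b a a, E b}. Rewrite as P → β P' and P' → α P' | ε.

E -> b | a | b F; F -> b | T b | T | b b b; T -> a | b F b | b P; P -> a P' | b a a P' | E b P'; P' -> a T P' | ε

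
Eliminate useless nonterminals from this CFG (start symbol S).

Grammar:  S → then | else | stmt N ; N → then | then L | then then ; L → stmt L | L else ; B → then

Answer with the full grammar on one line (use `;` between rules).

S → then | else | stmt N; N → then | then then

Generating nonterminals: {B, N, S}.
Reachable from S after that: {N, S}.
Removed useless symbols: {B, L} and every production mentioning them.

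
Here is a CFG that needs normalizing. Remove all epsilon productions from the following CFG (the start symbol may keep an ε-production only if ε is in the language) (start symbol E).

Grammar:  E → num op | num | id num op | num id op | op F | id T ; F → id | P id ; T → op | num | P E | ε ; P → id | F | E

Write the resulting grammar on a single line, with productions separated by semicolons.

Nullable nonterminals: {T}.
ε ∉ L(G), so no ε-production is kept.
Expand every rule over subsets of its nullable positions: E → id T gives id T | id.

E → num op | num | id num op | num id op | op F | id T | id; F → id | P id; T → op | num | P E; P → id | F | E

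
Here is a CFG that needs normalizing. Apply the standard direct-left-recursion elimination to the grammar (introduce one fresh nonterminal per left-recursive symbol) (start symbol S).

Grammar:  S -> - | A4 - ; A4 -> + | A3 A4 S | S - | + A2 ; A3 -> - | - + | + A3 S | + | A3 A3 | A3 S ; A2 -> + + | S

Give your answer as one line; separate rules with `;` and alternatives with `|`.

S -> - | A4 -; A4 -> + | A3 A4 S | S - | + A2; A3 -> - A3' | - + A3' | + A3 S A3' | + A3'; A2 -> + + | S; A3' -> A3 A3' | S A3' | epsilon

A3 is directly left-recursive.
For A3: α = {A3, S}, β = {-, - +, + A3 S, +}. Rewrite as A3 → β A3' and A3' → α A3' | ε.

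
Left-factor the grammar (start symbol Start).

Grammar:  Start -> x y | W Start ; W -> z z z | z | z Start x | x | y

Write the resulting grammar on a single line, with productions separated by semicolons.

W has alternatives sharing prefix 'z': factor to W → z W1 with W1 → z z | ε | Start x.

Start -> x y | W Start; W -> x | y | z W1; W1 -> z z | ε | Start x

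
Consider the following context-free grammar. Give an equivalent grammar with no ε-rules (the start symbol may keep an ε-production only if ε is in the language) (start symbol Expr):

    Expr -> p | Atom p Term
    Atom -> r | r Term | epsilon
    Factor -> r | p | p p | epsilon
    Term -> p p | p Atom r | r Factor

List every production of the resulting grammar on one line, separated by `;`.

Expr -> p | Atom p Term | p Term; Atom -> r | r Term; Factor -> r | p | p p; Term -> p p | p Atom r | p r | r Factor | r

Nullable set = {Atom, Factor}.
ε ∉ L(G), so no ε-production is kept.
Add the nullable-subset variants: Expr → Atom p Term gives Atom p Term | p Term. Term → p Atom r gives p Atom r | p r. Term → r Factor gives r Factor | r.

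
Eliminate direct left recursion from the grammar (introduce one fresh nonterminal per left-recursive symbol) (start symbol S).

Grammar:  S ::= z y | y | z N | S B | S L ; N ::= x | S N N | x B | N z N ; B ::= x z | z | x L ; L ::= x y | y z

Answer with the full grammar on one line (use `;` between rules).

S ::= z y S' | y S' | z N S'; N ::= x N' | S N N N' | x B N'; B ::= x z | z | x L; L ::= x y | y z; S' ::= B S' | L S' | eps; N' ::= z N N' | eps

Directly left-recursive nonterminals: S, N.
For S: α = {B, L}, β = {z y, y, z N}. Rewrite as S → β S' and S' → α S' | ε.
For N: α = {z N}, β = {x, S N N, x B}. Rewrite as N → β N' and N' → α N' | ε.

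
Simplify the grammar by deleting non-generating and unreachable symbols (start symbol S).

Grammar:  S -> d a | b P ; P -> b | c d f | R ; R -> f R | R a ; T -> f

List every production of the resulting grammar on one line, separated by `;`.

Generating nonterminals: {P, S, T}.
Reachable from S after that: {P, S}.
Removed useless symbols: {R, T} and every production mentioning them.

S -> d a | b P; P -> b | c d f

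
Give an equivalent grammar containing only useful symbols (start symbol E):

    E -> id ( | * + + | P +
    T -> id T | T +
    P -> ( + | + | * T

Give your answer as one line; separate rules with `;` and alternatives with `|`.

E -> id ( | * + + | P +; P -> ( + | +

Generating nonterminals: {E, P}.
Reachable from E after that: {E, P}.
Removed useless symbols: {T} and every production mentioning them.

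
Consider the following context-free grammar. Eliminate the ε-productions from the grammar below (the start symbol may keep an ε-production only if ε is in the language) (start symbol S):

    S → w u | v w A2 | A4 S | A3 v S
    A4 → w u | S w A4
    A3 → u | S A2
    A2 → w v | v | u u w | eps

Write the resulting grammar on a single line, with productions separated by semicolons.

S → w u | v w A2 | v w | A4 S | A3 v S; A4 → w u | S w A4; A3 → u | S A2 | S; A2 → w v | v | u u w

The nullable symbols are {A2}.
ε ∉ L(G), so no ε-production is kept.
Add the nullable-subset variants: S → v w A2 gives v w A2 | v w. A3 → S A2 gives S A2 | S.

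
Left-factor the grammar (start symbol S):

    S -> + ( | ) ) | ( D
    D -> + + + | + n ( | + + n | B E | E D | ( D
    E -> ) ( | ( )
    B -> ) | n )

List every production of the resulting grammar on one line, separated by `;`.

S -> + ( | ) ) | ( D; D -> B E | E D | ( D | + D'; E -> ) ( | ( ); B -> ) | n ); D' -> n ( | + D''; D'' -> + | n

D has alternatives sharing prefix '+': factor to D → + D' with D' → + + | n ( | + n.
D' has alternatives sharing prefix '+': factor to D' → + D'' with D'' → + | n.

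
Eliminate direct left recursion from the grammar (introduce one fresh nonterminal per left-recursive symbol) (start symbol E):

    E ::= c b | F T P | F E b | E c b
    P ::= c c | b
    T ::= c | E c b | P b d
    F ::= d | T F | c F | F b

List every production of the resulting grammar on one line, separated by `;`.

Directly left-recursive nonterminals: E, F.
For E: α = {c b}, β = {c b, F T P, F E b}. Rewrite as E → β E' and E' → α E' | ε.
For F: α = {b}, β = {d, T F, c F}. Rewrite as F → β F' and F' → α F' | ε.

E ::= c b E' | F T P E' | F E b E'; P ::= c c | b; T ::= c | E c b | P b d; F ::= d F' | T F F' | c F F'; E' ::= c b E' | ε; F' ::= b F' | ε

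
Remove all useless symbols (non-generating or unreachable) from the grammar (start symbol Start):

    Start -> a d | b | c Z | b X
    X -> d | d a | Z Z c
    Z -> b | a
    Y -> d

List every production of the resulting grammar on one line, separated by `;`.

Start -> a d | b | c Z | b X; X -> d | d a | Z Z c; Z -> b | a

Generating nonterminals: {Start, X, Y, Z}.
Reachable from Start after that: {Start, X, Z}.
Removed useless symbols: {Y} and every production mentioning them.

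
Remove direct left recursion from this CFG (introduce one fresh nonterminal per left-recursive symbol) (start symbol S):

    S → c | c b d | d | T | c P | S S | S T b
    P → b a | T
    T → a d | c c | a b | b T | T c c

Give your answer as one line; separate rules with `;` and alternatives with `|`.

S → c S' | c b d S' | d S' | T S' | c P S'; P → b a | T; T → a d T' | c c T' | a b T' | b T T'; S' → S S' | T b S' | epsilon; T' → c c T' | epsilon

Directly left-recursive nonterminals: S, T.
For S: α = {S, T b}, β = {c, c b d, d, T, c P}. Rewrite as S → β S' and S' → α S' | ε.
For T: α = {c c}, β = {a d, c c, a b, b T}. Rewrite as T → β T' and T' → α T' | ε.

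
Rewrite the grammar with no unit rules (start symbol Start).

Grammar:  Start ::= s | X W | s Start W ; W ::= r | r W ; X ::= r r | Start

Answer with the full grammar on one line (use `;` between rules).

Start ::= s | X W | s Start W; W ::= r | r W; X ::= s | X W | s Start W | r r

Unit pairs: X ⇒* {Start}.
For each unit pair (A, B), copy every non-unit production of B to A, then drop all unit productions.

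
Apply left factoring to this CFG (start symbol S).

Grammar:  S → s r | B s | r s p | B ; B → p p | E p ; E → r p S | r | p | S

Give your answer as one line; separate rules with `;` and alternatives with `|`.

S → s r | r s p | B S'; B → p p | E p; E → p | S | r E'; S' → s | ε; E' → p S | ε

S has alternatives sharing prefix 'B': factor to S → B S' with S' → s | ε.
E has alternatives sharing prefix 'r': factor to E → r E' with E' → p S | ε.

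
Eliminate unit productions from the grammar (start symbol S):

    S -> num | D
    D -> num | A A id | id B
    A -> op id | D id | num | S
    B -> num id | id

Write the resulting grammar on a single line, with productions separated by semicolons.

S -> num | A A id | id B; D -> num | A A id | id B; A -> num | A A id | id B | op id | D id; B -> num id | id

Unit pairs: A ⇒* {D, S}; S ⇒* {D}.
Replace each nonterminal's rules with the union of the non-unit rules of every nonterminal it unit-derives.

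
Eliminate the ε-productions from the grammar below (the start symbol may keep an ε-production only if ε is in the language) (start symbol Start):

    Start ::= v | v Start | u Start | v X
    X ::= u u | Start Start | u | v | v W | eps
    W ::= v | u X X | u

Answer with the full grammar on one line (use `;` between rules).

Start ::= v | v Start | u Start | v X; X ::= u u | Start Start | u | v | v W; W ::= v | u X X | u X | u

Nullable nonterminals: {X}.
ε ∉ L(G), so no ε-production is kept.
Expand every rule over subsets of its nullable positions: W → u X X gives u X X | u X | u.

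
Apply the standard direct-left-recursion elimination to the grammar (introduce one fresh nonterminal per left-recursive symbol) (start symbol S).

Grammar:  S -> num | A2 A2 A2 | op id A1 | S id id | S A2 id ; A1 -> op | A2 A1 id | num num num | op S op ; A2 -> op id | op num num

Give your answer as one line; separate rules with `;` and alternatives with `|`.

Left recursion appears on S.
For S: α = {id id, A2 id}, β = {num, A2 A2 A2, op id A1}. Rewrite as S → β S' and S' → α S' | ε.

S -> num S' | A2 A2 A2 S' | op id A1 S'; A1 -> op | A2 A1 id | num num num | op S op; A2 -> op id | op num num; S' -> id id S' | A2 id S' | ε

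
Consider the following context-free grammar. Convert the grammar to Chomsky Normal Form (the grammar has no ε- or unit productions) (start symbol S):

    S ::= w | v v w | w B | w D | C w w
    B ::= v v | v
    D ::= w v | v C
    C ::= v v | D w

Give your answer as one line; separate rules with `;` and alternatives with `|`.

Introduce a nonterminal for each terminal appearing in a rule of length ≥ 2: X1 → v, X2 → w.
Binarize each right-hand side of length ≥ 3 by chaining fresh nonterminals (Y1, Y2, …): affected rules were S → X1 X1 X2; S → C X2 X2.

S ::= w | X1 Y1 | X2 B | X2 D | C Y2; B ::= X1 X1 | v; D ::= X2 X1 | X1 C; C ::= X1 X1 | D X2; X1 ::= v; X2 ::= w; Y1 ::= X1 X2; Y2 ::= X2 X2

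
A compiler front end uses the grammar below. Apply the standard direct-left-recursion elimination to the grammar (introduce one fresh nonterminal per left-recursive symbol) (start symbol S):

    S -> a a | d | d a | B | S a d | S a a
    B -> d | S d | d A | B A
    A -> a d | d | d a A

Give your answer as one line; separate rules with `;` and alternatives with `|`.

S -> a a S' | d S' | d a S' | B S'; B -> d B' | S d B' | d A B'; A -> a d | d | d a A; S' -> a d S' | a a S' | ε; B' -> A B' | ε

Directly left-recursive nonterminals: S, B.
For S: α = {a d, a a}, β = {a a, d, d a, B}. Rewrite as S → β S' and S' → α S' | ε.
For B: α = {A}, β = {d, S d, d A}. Rewrite as B → β B' and B' → α B' | ε.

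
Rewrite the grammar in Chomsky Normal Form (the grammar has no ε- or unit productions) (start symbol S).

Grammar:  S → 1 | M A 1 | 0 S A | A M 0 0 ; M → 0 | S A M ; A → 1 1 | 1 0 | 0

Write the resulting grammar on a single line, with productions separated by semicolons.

Introduce a nonterminal for each terminal appearing in a rule of length ≥ 2: X1 → 1, X2 → 0.
Binarize each right-hand side of length ≥ 3 by chaining fresh nonterminals (Y1, Y2, …): affected rules were S → M A X1; S → X2 S A; S → A M X2 X2; M → S A M.

S → 1 | M Y1 | X2 Y2 | A Y3; M → 0 | S Y5; A → X1 X1 | X1 X2 | 0; X1 → 1; X2 → 0; Y1 → A X1; Y2 → S A; Y3 → M Y4; Y4 → X2 X2; Y5 → A M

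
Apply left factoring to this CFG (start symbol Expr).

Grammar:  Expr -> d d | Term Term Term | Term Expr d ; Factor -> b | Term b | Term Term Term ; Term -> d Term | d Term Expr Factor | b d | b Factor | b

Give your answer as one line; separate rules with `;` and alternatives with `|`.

Expr -> d d | Term Expr1; Factor -> b | Term Factor1; Term -> b Term1 | d Term Term2; Expr1 -> Term Term | Expr d; Factor1 -> b | Term Term; Term1 -> d | Factor | ε; Term2 -> ε | Expr Factor

Expr has alternatives sharing prefix 'Term': factor to Expr → Term Expr1 with Expr1 → Term Term | Expr d.
Factor has alternatives sharing prefix 'Term': factor to Factor → Term Factor1 with Factor1 → b | Term Term.
Term has alternatives sharing prefix 'b': factor to Term → b Term1 with Term1 → d | Factor | ε.
Term has alternatives sharing prefix 'd Term': factor to Term → d Term Term2 with Term2 → ε | Expr Factor.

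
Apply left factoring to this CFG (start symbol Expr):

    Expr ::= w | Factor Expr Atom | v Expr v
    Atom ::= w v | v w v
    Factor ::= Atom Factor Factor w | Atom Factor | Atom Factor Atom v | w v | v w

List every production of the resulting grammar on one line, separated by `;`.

Expr ::= w | Factor Expr Atom | v Expr v; Atom ::= w v | v w v; Factor ::= w v | v w | Atom Factor Factor1; Factor1 ::= Factor w | ε | Atom v

Factor has alternatives sharing prefix 'Atom Factor': factor to Factor → Atom Factor Factor1 with Factor1 → Factor w | ε | Atom v.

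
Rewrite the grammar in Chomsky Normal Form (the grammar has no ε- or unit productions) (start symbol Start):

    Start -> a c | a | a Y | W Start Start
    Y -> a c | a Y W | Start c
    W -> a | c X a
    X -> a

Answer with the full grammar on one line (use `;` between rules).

Introduce a nonterminal for each terminal appearing in a rule of length ≥ 2: X1 → a, X2 → c.
Binarize each right-hand side of length ≥ 3 by chaining fresh nonterminals (Y1, Y2, …): affected rules were Start → W Start Start; Y → X1 Y W; W → X2 X X1.

Start -> X1 X2 | a | X1 Y | W Y1; Y -> X1 X2 | X1 Y2 | Start X2; W -> a | X2 Y3; X -> a; X1 -> a; X2 -> c; Y1 -> Start Start; Y2 -> Y W; Y3 -> X X1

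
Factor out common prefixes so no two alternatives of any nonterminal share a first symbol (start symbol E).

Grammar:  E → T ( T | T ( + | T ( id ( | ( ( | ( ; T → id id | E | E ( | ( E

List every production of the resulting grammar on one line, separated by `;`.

E → T ( E' | ( E''; T → id id | ( E | E T'; E' → T | + | id (; E'' → ( | ε; T' → ε | (

E has alternatives sharing prefix 'T (': factor to E → T ( E' with E' → T | + | id (.
E has alternatives sharing prefix '(': factor to E → ( E'' with E'' → ( | ε.
T has alternatives sharing prefix 'E': factor to T → E T' with T' → ε | (.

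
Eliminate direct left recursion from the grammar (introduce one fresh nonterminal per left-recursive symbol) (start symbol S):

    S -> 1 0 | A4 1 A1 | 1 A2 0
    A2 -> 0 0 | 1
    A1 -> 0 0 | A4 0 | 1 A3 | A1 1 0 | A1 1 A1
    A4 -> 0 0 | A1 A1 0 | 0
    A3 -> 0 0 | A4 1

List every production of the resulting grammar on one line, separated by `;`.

S -> 1 0 | A4 1 A1 | 1 A2 0; A2 -> 0 0 | 1; A1 -> 0 0 A1' | A4 0 A1' | 1 A3 A1'; A4 -> 0 0 | A1 A1 0 | 0; A3 -> 0 0 | A4 1; A1' -> 1 0 A1' | 1 A1 A1' | eps

Directly left-recursive nonterminal: A1.
For A1: α = {1 0, 1 A1}, β = {0 0, A4 0, 1 A3}. Rewrite as A1 → β A1' and A1' → α A1' | ε.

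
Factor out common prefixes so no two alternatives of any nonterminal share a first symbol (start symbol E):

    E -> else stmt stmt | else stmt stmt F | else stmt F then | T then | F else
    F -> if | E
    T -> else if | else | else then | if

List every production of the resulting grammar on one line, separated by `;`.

E -> T then | F else | else stmt E'; F -> if | E; T -> if | else T'; E' -> F then | stmt E''; T' -> if | epsilon | then; E'' -> epsilon | F

E has alternatives sharing prefix 'else stmt': factor to E → else stmt E' with E' → stmt | stmt F | F then.
T has alternatives sharing prefix 'else': factor to T → else T' with T' → if | ε | then.
E' has alternatives sharing prefix 'stmt': factor to E' → stmt E'' with E'' → ε | F.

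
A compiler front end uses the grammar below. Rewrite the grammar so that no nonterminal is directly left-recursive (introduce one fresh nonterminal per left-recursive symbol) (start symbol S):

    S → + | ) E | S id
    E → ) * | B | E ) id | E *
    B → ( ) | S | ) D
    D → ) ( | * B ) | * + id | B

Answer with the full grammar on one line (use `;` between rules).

S → + S' | ) E S'; E → ) * E' | B E'; B → ( ) | S | ) D; D → ) ( | * B ) | * + id | B; S' → id S' | ε; E' → ) id E' | * E' | ε

S, E are directly left-recursive.
For S: α = {id}, β = {+, ) E}. Rewrite as S → β S' and S' → α S' | ε.
For E: α = {) id, *}, β = {) *, B}. Rewrite as E → β E' and E' → α E' | ε.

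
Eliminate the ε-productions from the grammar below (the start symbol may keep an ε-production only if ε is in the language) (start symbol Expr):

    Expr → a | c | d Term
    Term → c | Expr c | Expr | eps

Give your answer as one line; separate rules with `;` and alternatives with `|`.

Expr → a | c | d Term | d; Term → c | Expr c | Expr

The nullable symbols are {Term}.
ε ∉ L(G), so no ε-production is kept.
Expand every rule over subsets of its nullable positions: Expr → d Term gives d Term | d.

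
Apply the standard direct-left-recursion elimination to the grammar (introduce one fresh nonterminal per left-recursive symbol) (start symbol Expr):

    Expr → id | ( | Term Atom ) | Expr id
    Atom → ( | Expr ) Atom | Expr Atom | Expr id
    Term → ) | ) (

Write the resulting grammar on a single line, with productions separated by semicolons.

Left recursion appears on Expr.
For Expr: α = {id}, β = {id, (, Term Atom )}. Rewrite as Expr → β Expr1 and Expr1 → α Expr1 | ε.

Expr → id Expr1 | ( Expr1 | Term Atom ) Expr1; Atom → ( | Expr ) Atom | Expr Atom | Expr id; Term → ) | ) (; Expr1 → id Expr1 | ε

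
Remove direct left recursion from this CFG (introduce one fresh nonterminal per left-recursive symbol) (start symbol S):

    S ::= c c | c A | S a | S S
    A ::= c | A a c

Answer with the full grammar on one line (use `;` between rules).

S ::= c c S' | c A S'; A ::= c A'; S' ::= a S' | S S' | ε; A' ::= a c A' | ε

Left recursion appears on S, A.
For S: α = {a, S}, β = {c c, c A}. Rewrite as S → β S' and S' → α S' | ε.
For A: α = {a c}, β = {c}. Rewrite as A → β A' and A' → α A' | ε.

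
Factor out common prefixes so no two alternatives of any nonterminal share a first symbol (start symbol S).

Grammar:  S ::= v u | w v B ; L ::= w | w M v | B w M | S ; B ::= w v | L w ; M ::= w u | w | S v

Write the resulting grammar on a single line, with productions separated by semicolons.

L has alternatives sharing prefix 'w': factor to L → w L' with L' → ε | M v.
M has alternatives sharing prefix 'w': factor to M → w M' with M' → u | ε.

S ::= v u | w v B; L ::= B w M | S | w L'; B ::= w v | L w; M ::= S v | w M'; L' ::= ε | M v; M' ::= u | ε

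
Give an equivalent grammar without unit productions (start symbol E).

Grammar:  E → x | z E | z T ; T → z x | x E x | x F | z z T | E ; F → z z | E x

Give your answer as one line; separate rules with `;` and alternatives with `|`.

Unit pairs: T ⇒* {E}.
Replace each nonterminal's rules with the union of the non-unit rules of every nonterminal it unit-derives.

E → x | z E | z T; T → x | z E | z T | z x | x E x | x F | z z T; F → z z | E x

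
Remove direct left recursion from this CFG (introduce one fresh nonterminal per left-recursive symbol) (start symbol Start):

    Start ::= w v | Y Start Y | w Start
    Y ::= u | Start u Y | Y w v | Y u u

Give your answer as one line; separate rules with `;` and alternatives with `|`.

Start ::= w v | Y Start Y | w Start; Y ::= u Y1 | Start u Y Y1; Y1 ::= w v Y1 | u u Y1 | eps

Y is directly left-recursive.
For Y: α = {w v, u u}, β = {u, Start u Y}. Rewrite as Y → β Y1 and Y1 → α Y1 | ε.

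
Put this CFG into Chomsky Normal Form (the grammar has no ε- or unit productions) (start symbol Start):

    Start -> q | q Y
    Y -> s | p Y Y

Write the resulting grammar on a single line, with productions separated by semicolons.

Start -> q | X1 Y; Y -> s | X2 Y1; X1 -> q; X2 -> p; Y1 -> Y Y

Introduce a nonterminal for each terminal appearing in a rule of length ≥ 2: X1 → q, X2 → p.
Binarize each right-hand side of length ≥ 3 by chaining fresh nonterminals (Y1, Y2, …): affected rules were Y → X2 Y Y.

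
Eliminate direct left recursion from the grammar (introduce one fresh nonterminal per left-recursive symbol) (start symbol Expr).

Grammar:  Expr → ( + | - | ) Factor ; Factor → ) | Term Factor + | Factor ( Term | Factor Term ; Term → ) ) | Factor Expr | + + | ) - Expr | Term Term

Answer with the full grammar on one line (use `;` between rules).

Directly left-recursive nonterminals: Factor, Term.
For Factor: α = {( Term, Term}, β = {), Term Factor +}. Rewrite as Factor → β Factor1 and Factor1 → α Factor1 | ε.
For Term: α = {Term}, β = {) ), Factor Expr, + +, ) - Expr}. Rewrite as Term → β Term1 and Term1 → α Term1 | ε.

Expr → ( + | - | ) Factor; Factor → ) Factor1 | Term Factor + Factor1; Term → ) ) Term1 | Factor Expr Term1 | + + Term1 | ) - Expr Term1; Factor1 → ( Term Factor1 | Term Factor1 | ε; Term1 → Term Term1 | ε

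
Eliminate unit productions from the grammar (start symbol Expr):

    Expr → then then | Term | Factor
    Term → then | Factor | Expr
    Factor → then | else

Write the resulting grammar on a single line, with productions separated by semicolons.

Unit pairs: Expr ⇒* {Factor, Term}; Term ⇒* {Expr, Factor}.
For each unit pair (A, B), copy every non-unit production of B to A, then drop all unit productions.

Expr → then | else | then then; Term → then | else | then then; Factor → then | else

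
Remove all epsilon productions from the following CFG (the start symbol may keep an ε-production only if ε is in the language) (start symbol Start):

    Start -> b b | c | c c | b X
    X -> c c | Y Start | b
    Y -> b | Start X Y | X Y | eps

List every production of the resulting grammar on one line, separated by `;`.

Start -> b b | c | c c | b X; X -> c c | Y Start | Start | b; Y -> b | Start X Y | Start X | X Y | X

The nullable symbols are {Y}.
ε ∉ L(G), so no ε-production is kept.
Add the nullable-subset variants: X → Y Start gives Y Start | Start. Y → Start X Y gives Start X Y | Start X. Y → X Y gives X Y | X.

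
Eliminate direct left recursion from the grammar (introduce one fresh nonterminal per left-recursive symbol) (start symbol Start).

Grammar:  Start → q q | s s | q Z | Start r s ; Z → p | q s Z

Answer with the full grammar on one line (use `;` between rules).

Start → q q Start1 | s s Start1 | q Z Start1; Z → p | q s Z; Start1 → r s Start1 | eps

Directly left-recursive nonterminal: Start.
For Start: α = {r s}, β = {q q, s s, q Z}. Rewrite as Start → β Start1 and Start1 → α Start1 | ε.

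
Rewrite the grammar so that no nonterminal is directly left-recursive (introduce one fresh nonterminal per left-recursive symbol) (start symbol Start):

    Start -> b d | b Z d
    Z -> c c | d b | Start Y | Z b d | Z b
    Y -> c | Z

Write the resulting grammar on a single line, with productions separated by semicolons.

Start -> b d | b Z d; Z -> c c Z1 | d b Z1 | Start Y Z1; Y -> c | Z; Z1 -> b d Z1 | b Z1 | ε

Left recursion appears on Z.
For Z: α = {b d, b}, β = {c c, d b, Start Y}. Rewrite as Z → β Z1 and Z1 → α Z1 | ε.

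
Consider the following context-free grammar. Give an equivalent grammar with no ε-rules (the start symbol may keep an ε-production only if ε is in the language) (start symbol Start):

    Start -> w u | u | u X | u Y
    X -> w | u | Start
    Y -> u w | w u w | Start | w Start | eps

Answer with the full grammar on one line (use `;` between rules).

Start -> w u | u | u X | u Y; X -> w | u | Start; Y -> u w | w u w | Start | w Start

Nullable set = {Y}.
ε ∉ L(G), so no ε-production is kept.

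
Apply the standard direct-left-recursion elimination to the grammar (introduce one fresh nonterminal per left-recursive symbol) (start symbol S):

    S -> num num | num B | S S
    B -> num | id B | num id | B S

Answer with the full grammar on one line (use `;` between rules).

S -> num num S' | num B S'; B -> num B' | id B B' | num id B'; S' -> S S' | ε; B' -> S B' | ε

Directly left-recursive nonterminals: S, B.
For S: α = {S}, β = {num num, num B}. Rewrite as S → β S' and S' → α S' | ε.
For B: α = {S}, β = {num, id B, num id}. Rewrite as B → β B' and B' → α B' | ε.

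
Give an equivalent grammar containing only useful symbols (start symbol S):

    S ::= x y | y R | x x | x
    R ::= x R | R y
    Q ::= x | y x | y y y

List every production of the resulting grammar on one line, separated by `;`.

S ::= x y | x x | x

Generating nonterminals: {Q, S}.
Reachable from S after that: {S}.
Removed useless symbols: {Q, R} and every production mentioning them.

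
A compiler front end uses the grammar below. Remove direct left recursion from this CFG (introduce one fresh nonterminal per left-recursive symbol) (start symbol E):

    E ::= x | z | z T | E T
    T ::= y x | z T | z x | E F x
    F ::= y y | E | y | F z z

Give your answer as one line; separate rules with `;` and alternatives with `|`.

Left recursion appears on E, F.
For E: α = {T}, β = {x, z, z T}. Rewrite as E → β E' and E' → α E' | ε.
For F: α = {z z}, β = {y y, E, y}. Rewrite as F → β F' and F' → α F' | ε.

E ::= x E' | z E' | z T E'; T ::= y x | z T | z x | E F x; F ::= y y F' | E F' | y F'; E' ::= T E' | ε; F' ::= z z F' | ε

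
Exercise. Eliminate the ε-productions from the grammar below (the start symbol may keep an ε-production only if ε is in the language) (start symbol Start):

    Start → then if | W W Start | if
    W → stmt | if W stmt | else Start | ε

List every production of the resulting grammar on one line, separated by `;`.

Start → then if | W W Start | W Start | if; W → stmt | if W stmt | if stmt | else Start

Nullable set = {W}.
ε ∉ L(G), so no ε-production is kept.
Expand every rule over subsets of its nullable positions: Start → W W Start gives W W Start | W Start. W → if W stmt gives if W stmt | if stmt.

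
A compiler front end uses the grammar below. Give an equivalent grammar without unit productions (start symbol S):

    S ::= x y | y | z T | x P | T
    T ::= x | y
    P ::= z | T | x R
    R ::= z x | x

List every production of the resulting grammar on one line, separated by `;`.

Unit pairs: P ⇒* {T}; S ⇒* {T}.
For every A with A ⇒* B via unit rules, add B's non-unit alternatives to A; then delete every rule of the form X → Y.

S ::= x y | y | z T | x P | x; T ::= x | y; P ::= z | x R | x | y; R ::= z x | x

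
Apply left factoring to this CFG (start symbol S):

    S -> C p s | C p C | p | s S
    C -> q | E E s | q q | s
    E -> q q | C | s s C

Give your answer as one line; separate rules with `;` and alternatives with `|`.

S -> p | s S | C p S'; C -> E E s | s | q C'; E -> q q | C | s s C; S' -> s | C; C' -> ε | q

S has alternatives sharing prefix 'C p': factor to S → C p S' with S' → s | C.
C has alternatives sharing prefix 'q': factor to C → q C' with C' → ε | q.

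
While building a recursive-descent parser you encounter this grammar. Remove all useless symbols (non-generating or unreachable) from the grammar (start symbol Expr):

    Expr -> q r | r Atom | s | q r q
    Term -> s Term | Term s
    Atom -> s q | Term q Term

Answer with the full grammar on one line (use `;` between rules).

Expr -> q r | r Atom | s | q r q; Atom -> s q

Generating nonterminals: {Atom, Expr}.
Reachable from Expr after that: {Atom, Expr}.
Removed useless symbols: {Term} and every production mentioning them.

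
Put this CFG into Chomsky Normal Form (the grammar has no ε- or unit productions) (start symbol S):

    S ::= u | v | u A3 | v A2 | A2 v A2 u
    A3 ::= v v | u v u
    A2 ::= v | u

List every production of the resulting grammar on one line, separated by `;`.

Introduce a nonterminal for each terminal appearing in a rule of length ≥ 2: X1 → u, X2 → v.
Binarize each right-hand side of length ≥ 3 by chaining fresh nonterminals (Y1, Y2, …): affected rules were S → A2 X2 A2 X1; A3 → X1 X2 X1.

S ::= u | v | X1 A3 | X2 A2 | A2 Y1; A3 ::= X2 X2 | X1 Y3; A2 ::= v | u; X1 ::= u; X2 ::= v; Y1 ::= X2 Y2; Y2 ::= A2 X1; Y3 ::= X2 X1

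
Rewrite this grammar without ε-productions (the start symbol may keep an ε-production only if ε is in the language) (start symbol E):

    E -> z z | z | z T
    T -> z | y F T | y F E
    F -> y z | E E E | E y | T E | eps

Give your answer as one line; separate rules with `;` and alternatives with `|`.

Nullable set = {F}.
ε ∉ L(G), so no ε-production is kept.
Add the nullable-subset variants: T → y F T gives y F T | y T. T → y F E gives y F E | y E.

E -> z z | z | z T; T -> z | y F T | y T | y F E | y E; F -> y z | E E E | E y | T E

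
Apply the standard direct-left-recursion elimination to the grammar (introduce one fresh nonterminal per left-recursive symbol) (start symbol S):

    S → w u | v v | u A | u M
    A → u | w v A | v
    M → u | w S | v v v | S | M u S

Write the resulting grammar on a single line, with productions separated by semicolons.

S → w u | v v | u A | u M; A → u | w v A | v; M → u M' | w S M' | v v v M' | S M'; M' → u S M' | ε

Left recursion appears on M.
For M: α = {u S}, β = {u, w S, v v v, S}. Rewrite as M → β M' and M' → α M' | ε.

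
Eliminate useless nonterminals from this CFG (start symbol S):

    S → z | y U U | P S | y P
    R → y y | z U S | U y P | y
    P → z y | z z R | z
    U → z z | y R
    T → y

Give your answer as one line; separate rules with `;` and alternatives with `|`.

S → z | y U U | P S | y P; R → y y | z U S | U y P | y; P → z y | z z R | z; U → z z | y R

Generating nonterminals: {P, R, S, T, U}.
Reachable from S after that: {P, R, S, U}.
Removed useless symbols: {T} and every production mentioning them.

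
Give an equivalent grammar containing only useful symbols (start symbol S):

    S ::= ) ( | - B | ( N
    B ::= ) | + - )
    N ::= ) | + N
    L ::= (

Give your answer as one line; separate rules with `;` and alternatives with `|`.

S ::= ) ( | - B | ( N; B ::= ) | + - ); N ::= ) | + N

Generating nonterminals: {B, L, N, S}.
Reachable from S after that: {B, N, S}.
Removed useless symbols: {L} and every production mentioning them.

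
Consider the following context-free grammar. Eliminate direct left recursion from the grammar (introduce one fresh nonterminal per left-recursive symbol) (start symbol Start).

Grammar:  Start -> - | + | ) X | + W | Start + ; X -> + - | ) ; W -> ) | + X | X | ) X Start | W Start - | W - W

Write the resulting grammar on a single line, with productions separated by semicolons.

Start -> - Start1 | + Start1 | ) X Start1 | + W Start1; X -> + - | ); W -> ) W1 | + X W1 | X W1 | ) X Start W1; Start1 -> + Start1 | ε; W1 -> Start - W1 | - W W1 | ε

Left recursion appears on Start, W.
For Start: α = {+}, β = {-, +, ) X, + W}. Rewrite as Start → β Start1 and Start1 → α Start1 | ε.
For W: α = {Start -, - W}, β = {), + X, X, ) X Start}. Rewrite as W → β W1 and W1 → α W1 | ε.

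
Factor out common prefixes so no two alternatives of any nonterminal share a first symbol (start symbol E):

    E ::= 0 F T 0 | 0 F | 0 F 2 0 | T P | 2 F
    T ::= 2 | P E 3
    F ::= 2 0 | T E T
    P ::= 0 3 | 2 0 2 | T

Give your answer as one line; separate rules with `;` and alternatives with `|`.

E ::= T P | 2 F | 0 F E'; T ::= 2 | P E 3; F ::= 2 0 | T E T; P ::= 0 3 | 2 0 2 | T; E' ::= T 0 | ε | 2 0

E has alternatives sharing prefix '0 F': factor to E → 0 F E' with E' → T 0 | ε | 2 0.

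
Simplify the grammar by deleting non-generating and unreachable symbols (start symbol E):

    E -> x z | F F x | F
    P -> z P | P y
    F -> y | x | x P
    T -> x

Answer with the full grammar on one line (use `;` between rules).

E -> x z | F F x | F; F -> y | x

Generating nonterminals: {E, F, T}.
Reachable from E after that: {E, F}.
Removed useless symbols: {P, T} and every production mentioning them.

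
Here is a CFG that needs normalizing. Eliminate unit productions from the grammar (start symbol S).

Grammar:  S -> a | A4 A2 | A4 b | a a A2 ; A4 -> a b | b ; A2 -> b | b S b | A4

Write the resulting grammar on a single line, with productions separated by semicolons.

S -> a | A4 A2 | A4 b | a a A2; A4 -> a b | b; A2 -> a b | b | b S b

Unit pairs: A2 ⇒* {A4}.
For each unit pair (A, B), copy every non-unit production of B to A, then drop all unit productions.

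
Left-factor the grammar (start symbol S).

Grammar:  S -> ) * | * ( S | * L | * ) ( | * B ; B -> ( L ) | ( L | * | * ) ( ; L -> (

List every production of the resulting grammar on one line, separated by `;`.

S -> ) * | * S'; B -> ( L B' | * B''; L -> (; S' -> ( S | L | ) ( | B; B' -> ) | ε; B'' -> ε | ) (

S has alternatives sharing prefix '*': factor to S → * S' with S' → ( S | L | ) ( | B.
B has alternatives sharing prefix '( L': factor to B → ( L B' with B' → ) | ε.
B has alternatives sharing prefix '*': factor to B → * B'' with B'' → ε | ) (.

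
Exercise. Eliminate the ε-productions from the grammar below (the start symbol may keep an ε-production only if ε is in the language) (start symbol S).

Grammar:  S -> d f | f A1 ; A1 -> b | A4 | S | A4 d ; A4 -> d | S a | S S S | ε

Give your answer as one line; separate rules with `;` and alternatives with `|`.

S -> d f | f A1 | f; A1 -> b | A4 | S | A4 d | d; A4 -> d | S a | S S S

Nullable set = {A1, A4}.
ε ∉ L(G), so no ε-production is kept.
For each production, add variants omitting each subset of nullable occurrences: S → f A1 gives f A1 | f. A1 → A4 d gives A4 d | d.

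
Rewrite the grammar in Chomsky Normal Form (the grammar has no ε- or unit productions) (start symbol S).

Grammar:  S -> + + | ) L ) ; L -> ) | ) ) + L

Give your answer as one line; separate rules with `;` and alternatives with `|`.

Introduce a nonterminal for each terminal appearing in a rule of length ≥ 2: X1 → +, X2 → ).
Binarize each right-hand side of length ≥ 3 by chaining fresh nonterminals (Y1, Y2, …): affected rules were S → X2 L X2; L → X2 X2 X1 L.

S -> X1 X1 | X2 Y1; L -> ) | X2 Y2; X1 -> +; X2 -> ); Y1 -> L X2; Y2 -> X2 Y3; Y3 -> X1 L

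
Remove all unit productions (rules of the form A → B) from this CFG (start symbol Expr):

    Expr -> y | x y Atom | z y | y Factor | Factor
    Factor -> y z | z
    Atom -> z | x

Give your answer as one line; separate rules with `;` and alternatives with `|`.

Expr -> y z | z | y | x y Atom | z y | y Factor; Factor -> y z | z; Atom -> z | x

Unit pairs: Expr ⇒* {Factor}.
For every A with A ⇒* B via unit rules, add B's non-unit alternatives to A; then delete every rule of the form X → Y.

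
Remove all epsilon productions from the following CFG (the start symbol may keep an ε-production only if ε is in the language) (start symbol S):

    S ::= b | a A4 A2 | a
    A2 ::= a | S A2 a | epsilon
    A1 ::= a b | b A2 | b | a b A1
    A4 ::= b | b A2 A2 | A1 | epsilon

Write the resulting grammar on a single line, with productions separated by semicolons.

S ::= b | a A4 A2 | a A4 | a A2 | a; A2 ::= a | S A2 a | S a; A1 ::= a b | b A2 | b | a b A1; A4 ::= b | b A2 A2 | b A2 | A1

Nullable nonterminals: {A2, A4}.
ε ∉ L(G), so no ε-production is kept.
Expand every rule over subsets of its nullable positions: S → a A4 A2 gives a A4 A2 | a A4 | a A2 | a. A2 → S A2 a gives S A2 a | S a. A1 → b A2 gives b A2 | b. A4 → b A2 A2 gives b A2 A2 | b A2.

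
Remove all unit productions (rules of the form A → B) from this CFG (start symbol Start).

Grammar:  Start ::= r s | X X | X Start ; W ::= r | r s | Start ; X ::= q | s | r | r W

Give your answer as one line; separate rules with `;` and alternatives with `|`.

Start ::= r s | X X | X Start; W ::= r s | X X | X Start | r; X ::= q | s | r | r W

Unit pairs: W ⇒* {Start}.
For every A with A ⇒* B via unit rules, add B's non-unit alternatives to A; then delete every rule of the form X → Y.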